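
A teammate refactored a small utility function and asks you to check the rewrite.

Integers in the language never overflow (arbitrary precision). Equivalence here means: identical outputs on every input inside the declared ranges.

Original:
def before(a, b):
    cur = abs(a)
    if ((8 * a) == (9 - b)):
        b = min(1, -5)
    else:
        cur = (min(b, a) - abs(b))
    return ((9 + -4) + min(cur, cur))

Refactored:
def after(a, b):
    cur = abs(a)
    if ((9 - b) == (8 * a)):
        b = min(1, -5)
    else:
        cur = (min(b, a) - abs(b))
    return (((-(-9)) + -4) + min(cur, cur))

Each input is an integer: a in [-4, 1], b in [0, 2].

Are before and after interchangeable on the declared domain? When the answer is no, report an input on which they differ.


Comparing the listings, the differences include: same computation, different form.
As a probe, take a=-2, b=1: before runs cur := 2 | ((8 * a) == (9 - b)): false | cur := -3 | result 2; after runs cur := 2 | ((9 - b) == (8 * a)): false | cur := -3 | result 2; both end at 2.
Across all 18 domain points the two functions coincide.
verdict: equivalent


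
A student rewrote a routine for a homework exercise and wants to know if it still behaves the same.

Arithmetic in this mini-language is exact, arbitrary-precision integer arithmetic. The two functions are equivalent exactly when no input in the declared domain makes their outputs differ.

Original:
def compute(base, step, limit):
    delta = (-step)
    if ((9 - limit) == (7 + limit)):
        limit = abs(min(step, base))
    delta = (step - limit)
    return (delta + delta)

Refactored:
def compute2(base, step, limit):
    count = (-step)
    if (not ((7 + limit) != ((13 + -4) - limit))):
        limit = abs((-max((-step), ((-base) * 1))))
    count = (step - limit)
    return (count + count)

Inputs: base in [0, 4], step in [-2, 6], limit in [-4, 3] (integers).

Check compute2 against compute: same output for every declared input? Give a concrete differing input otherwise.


Differences: min/max/abs usage differs; also arithmetic usage differs; also local variable names differ; also comparison usage differs; also constant usage differs; also boolean connective usage differs — yet all 360 inputs agree.
verdict: equivalent


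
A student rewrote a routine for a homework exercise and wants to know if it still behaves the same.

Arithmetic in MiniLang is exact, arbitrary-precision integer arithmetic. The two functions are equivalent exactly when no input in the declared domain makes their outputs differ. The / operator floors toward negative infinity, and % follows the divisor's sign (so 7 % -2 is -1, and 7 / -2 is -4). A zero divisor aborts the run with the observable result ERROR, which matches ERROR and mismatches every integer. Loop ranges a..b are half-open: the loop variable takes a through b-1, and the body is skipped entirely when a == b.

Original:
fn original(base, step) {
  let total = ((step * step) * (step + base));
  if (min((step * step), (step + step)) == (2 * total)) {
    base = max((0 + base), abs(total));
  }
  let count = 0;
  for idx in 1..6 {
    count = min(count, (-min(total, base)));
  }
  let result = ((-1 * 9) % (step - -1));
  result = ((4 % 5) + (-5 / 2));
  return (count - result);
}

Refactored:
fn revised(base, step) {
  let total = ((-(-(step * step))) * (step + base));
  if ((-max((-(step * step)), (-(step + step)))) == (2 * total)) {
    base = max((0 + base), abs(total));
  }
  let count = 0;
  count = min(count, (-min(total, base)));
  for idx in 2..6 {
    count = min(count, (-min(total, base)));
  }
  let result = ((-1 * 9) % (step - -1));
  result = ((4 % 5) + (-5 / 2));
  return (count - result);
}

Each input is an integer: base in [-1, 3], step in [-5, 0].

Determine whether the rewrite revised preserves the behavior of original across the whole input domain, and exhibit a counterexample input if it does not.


Changes here: min/max/abs usage differs, plus loop structure differs, plus statement counts differ; the full 30-point sweep finds no disagreement.
verdict: equivalent


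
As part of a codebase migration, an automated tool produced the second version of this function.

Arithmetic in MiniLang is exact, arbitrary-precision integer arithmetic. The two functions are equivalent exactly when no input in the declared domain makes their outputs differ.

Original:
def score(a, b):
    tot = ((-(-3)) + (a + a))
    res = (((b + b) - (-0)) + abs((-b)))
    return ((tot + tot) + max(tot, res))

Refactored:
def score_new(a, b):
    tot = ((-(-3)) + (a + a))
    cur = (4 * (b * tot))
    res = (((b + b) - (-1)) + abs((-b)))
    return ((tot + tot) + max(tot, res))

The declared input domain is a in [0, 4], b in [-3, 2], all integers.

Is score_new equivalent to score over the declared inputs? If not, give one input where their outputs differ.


There is a counterexample at a=0, b=1: 9 on one side, 10 on the other.
score: tot := 3 | res := 3 | result 9
score_new: tot := 3 | cur := 12 | res := 4 | result 10
verdict: not equivalent; witness: a=0, b=1


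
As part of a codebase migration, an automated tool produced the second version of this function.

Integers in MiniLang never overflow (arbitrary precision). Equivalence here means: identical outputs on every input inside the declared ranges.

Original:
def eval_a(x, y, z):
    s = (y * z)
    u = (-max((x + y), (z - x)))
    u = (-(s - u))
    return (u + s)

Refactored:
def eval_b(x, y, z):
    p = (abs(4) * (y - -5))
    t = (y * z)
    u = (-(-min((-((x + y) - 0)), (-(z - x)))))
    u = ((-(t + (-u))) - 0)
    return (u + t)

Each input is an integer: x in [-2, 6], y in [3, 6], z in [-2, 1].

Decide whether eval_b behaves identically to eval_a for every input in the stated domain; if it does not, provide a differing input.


The diff adds an assignment to `p` whose value nothing reads, which nothing downstream consumes.
One worked example (x=2, y=3, z=-1) — eval_a: s becomes -3; next u becomes -5; next u becomes -2; next final value -5; eval_b: p becomes 32; next t becomes -3; next u becomes -5; next u becomes -2; next final value -5; agreement on -5.
Every one of the 144 inputs gives matching results.
verdict: equivalent


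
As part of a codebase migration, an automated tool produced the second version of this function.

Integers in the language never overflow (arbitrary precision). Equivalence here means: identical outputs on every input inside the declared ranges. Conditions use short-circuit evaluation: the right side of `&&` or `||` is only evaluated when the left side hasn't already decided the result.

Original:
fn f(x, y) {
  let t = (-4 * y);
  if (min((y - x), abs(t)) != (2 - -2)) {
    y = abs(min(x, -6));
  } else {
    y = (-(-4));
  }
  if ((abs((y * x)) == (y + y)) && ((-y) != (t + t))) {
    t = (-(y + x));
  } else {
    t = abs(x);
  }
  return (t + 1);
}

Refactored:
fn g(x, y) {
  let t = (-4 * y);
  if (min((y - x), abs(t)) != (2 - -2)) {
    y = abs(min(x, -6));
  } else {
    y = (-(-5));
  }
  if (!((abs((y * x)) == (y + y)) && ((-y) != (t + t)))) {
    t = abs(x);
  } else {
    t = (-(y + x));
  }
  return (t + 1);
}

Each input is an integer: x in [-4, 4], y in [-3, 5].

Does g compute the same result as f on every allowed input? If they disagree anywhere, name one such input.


Try x=-2, y=2.
f: t := -8 | (min((y - x), abs(t)) != (2 - -2)): false | y := 4 | ((abs((y * x)) == (y + y)) && ((-y) != (t + t))): true | t := -2 | result -1
g: t := -8 | (min((y - x), abs(t)) != (2 - -2)): false | y := 5 | (!((abs((y * x)) == (y + y)) && ((-y) != (t + t)))): false | t := -3 | result -2
-1 vs -2 — the two versions disagree here.
verdict: not equivalent; witness: x=-2, y=2


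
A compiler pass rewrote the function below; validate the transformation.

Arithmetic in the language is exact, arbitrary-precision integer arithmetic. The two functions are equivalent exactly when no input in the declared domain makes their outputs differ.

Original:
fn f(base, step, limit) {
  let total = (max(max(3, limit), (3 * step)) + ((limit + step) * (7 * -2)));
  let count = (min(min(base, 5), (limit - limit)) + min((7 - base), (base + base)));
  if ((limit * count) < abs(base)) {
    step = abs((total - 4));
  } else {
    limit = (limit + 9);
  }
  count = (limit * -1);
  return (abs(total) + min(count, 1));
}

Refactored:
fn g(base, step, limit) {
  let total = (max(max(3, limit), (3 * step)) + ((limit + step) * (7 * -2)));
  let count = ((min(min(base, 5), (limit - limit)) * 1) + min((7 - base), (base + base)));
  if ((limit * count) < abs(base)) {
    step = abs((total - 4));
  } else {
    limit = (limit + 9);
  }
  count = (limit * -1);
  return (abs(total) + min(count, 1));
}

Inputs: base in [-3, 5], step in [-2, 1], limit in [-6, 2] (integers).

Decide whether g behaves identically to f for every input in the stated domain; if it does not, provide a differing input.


Behavior is preserved: although arithmetic usage differs, constant usage differs, the outputs never diverge.
Spot check at base=-2, step=0, limit=-6 — f: total = 87; count = -6; ((limit * count) < abs(base)) -> false; limit = 3; count = -3; return 84. g: total = 87; count = -6; ((limit * count) < abs(base)) -> false; limit = 3; count = -3; return 84. Both give 84.
Sweeping the whole domain (324 inputs) finds no disagreement.
verdict: equivalent


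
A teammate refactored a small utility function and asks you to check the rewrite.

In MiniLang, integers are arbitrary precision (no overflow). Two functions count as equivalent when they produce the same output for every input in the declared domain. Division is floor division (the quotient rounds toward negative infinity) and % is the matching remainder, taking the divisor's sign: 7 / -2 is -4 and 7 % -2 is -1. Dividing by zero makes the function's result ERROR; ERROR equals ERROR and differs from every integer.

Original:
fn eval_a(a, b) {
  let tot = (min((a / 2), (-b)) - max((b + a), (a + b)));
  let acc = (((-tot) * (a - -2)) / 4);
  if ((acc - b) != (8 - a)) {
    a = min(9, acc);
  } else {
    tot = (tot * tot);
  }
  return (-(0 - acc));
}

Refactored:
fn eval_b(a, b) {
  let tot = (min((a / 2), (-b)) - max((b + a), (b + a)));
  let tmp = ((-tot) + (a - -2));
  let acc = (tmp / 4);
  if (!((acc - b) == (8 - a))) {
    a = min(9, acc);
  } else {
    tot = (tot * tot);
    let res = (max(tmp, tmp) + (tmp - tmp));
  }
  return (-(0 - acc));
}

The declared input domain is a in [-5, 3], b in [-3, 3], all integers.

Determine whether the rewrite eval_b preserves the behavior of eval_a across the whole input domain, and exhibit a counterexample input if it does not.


Not equivalent: a=-5, b=-3 separates them (3 vs -2).
eval_a: tot := 5 | acc := 3 | ((acc - b) != (8 - a)): true | a := 3 | result 3
eval_b: tot := 5 | tmp := -8 | acc := -2 | (!((acc - b) == (8 - a))): true | a := -2 | result -2
verdict: not equivalent; witness: a=-5, b=-3


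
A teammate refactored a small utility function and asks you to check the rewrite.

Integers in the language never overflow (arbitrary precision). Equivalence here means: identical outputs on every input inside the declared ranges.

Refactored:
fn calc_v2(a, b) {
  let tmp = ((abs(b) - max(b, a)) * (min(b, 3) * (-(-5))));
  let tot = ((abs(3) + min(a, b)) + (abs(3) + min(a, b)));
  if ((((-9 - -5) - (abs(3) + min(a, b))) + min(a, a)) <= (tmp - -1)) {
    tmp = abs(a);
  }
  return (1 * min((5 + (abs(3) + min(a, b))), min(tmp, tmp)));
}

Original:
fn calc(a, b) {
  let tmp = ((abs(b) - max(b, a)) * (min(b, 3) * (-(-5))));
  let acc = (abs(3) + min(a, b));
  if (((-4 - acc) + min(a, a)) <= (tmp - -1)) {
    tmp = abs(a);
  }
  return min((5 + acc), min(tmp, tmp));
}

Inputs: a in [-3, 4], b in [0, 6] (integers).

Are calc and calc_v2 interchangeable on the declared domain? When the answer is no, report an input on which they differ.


Equivalent — the differences include local variable names differ, arithmetic usage differs, constant usage differs, min/max/abs usage differs, yet no declared input distinguishes the two.
One worked example (a=2, b=4) — calc: tmp = 0; acc = 5; (((-4 - acc) + min(a, a)) <= (tmp - -1)) -> true; tmp = 2; return 2; calc_v2: tmp = 0; tot = 10; ((((-9 - -5) - (abs(3) + min(a, b))) + min(a, a)) <= (tmp - -1)) -> true; tmp = 2; return 2; agreement on 2.
Sweeping the whole domain (56 inputs) finds no disagreement.
verdict: equivalent


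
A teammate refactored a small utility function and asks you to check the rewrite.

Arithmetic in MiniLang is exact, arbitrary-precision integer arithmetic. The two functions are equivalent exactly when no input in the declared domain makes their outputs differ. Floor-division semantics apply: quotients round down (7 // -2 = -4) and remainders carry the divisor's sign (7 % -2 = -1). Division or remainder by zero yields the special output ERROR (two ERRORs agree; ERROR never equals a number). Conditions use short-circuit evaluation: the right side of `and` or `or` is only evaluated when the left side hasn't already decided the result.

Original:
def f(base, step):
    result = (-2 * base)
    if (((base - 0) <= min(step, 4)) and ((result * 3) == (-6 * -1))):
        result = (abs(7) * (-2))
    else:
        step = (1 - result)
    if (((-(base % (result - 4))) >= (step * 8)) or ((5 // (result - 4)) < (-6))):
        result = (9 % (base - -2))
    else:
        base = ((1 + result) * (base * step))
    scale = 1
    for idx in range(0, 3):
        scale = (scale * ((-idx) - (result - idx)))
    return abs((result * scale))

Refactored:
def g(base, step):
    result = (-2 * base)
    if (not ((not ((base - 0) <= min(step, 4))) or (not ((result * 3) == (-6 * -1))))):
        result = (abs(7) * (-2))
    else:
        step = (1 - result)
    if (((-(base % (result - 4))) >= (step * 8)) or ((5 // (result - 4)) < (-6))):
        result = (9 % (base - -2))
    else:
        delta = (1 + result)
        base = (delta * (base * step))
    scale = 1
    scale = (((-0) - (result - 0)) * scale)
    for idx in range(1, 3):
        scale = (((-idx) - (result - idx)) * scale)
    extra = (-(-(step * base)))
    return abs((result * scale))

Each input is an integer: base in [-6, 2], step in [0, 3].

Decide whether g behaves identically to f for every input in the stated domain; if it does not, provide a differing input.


This is a faithful refactor — constant usage differs, plus local variable names differ, plus loop structure differs, plus boolean connective usage differs, plus arithmetic usage differs, plus statement counts differ, but the computed results match everywhere.
One worked example (base=-4, step=3) — f: result := 8 | (((base - 0) <= min(step, 4)) and ((result * 3) == (-6 * -1))): false | step := -7 | (((-(base % (result - 4))) >= (step * 8)) or ((5 // (result - 4)) < (-6))): true | result := -1 | scale := 1 | iter idx=0: | scale := 1 | iter idx=1: | scale := 1 | iter idx=2: | scale := 1 | result 1; g: result := 8 | (not ((not ((base - 0) <= min(step, 4))) or (not ((result * 3) == (-6 * -1))))): false | step := -7 | (((-(base % (result - 4))) >= (step * 8)) or ((5 // (result - 4)) < (-6))): true | result := -1 | scale := 1 | scale := 1 | iter idx=1: | scale := 1 | iter idx=2: | scale := 1 | extra := 28 | result 1; agreement on 1.
Checked all 36 inputs in the declared domain: the outputs agree on every one.
verdict: equivalent


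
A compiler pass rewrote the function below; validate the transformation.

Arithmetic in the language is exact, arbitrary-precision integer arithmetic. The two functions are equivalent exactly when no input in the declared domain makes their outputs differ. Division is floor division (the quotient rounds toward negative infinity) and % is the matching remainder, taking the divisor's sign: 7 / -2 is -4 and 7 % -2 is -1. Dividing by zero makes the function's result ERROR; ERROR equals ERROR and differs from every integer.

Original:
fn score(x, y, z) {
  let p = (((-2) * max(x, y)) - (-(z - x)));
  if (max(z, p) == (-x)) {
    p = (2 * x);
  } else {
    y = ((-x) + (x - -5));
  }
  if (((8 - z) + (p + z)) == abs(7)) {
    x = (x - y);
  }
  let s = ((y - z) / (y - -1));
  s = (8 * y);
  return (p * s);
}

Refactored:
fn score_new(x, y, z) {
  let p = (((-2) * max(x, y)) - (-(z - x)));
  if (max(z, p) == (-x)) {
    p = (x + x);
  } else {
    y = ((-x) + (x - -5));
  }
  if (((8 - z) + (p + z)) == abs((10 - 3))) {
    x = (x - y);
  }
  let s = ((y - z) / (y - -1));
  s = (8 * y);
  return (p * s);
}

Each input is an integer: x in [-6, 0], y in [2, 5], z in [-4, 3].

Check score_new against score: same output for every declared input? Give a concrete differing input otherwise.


The two versions differ — the changes include arithmetic usage differs, plus constant usage differs.
One worked example (x=-6, y=5, z=2) — score: p becomes -2; next (max(z, p) == (-x)) evaluates to false; next y becomes 5; next (((8 - z) + (p + z)) == abs(7)) evaluates to false; next s becomes 0; next s becomes 40; next final value -80; score_new: p becomes -2; next (max(z, p) == (-x)) evaluates to false; next y becomes 5; next (((8 - z) + (p + z)) == abs((10 - 3))) evaluates to false; next s becomes 0; next s becomes 40; next final value -80; agreement on -80.
Every one of the 224 inputs gives matching results.
verdict: equivalent


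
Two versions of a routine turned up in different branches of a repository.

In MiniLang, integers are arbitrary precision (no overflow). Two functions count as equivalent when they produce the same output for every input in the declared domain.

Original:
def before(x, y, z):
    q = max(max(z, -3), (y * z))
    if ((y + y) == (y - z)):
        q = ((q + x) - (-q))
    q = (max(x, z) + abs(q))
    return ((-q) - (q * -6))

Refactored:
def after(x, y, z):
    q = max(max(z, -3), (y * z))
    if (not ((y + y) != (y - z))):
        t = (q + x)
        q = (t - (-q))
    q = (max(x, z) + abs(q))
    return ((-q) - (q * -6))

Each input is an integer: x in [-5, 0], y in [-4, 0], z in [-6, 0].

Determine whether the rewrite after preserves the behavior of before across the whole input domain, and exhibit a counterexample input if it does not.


The two versions differ — the changes include comparison usage differs; and boolean connective usage differs; and statement counts differ; and local variable names differ.
Tracing x=-2, y=-4, z=-1: before: q = 4; ((y + y) == (y - z)) -> false; q = 3; return 15 | after: q = 4; (not ((y + y) != (y - z))) -> false; q = 3; return 15 — matching result 15.
Every one of the 210 inputs gives matching results.
verdict: equivalent


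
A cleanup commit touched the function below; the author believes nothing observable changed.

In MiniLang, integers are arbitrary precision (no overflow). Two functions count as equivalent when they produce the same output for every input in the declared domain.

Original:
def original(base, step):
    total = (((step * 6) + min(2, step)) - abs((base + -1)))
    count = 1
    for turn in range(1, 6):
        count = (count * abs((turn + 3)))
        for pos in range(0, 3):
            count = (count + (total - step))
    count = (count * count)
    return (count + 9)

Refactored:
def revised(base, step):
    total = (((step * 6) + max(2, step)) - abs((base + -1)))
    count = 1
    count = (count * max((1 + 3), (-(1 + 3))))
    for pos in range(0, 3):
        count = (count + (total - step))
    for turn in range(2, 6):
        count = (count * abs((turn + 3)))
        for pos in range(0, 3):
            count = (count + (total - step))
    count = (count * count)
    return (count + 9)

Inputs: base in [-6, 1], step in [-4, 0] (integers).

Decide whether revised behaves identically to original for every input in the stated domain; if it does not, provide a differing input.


Consider the input base=-6, step=-4.
original: total = -35; count = 1; [turn=1]; count = 4; [pos=0]; count = -27; [pos=1]; count = -58; [pos=2]; count = -89; [turn=2]; count = -445; [pos=0]; count = -476; [pos=1]; count = -507; [pos=2]; count = -538; [turn=3]; count = -3228; [pos=0]; count = -3259; [pos=1]; count = -3290; [pos=2]; count = -3321; [turn=4]; count = -23247; [pos=0]; count = -23278; [pos=1]; count = -23309; [pos=2]; count = -23340; [turn=5]; count = -186720; [pos=0]; count = -186751; [pos=1]; count = -186782; [pos=2]; count = -186813; count = 34899096969; return 34899096978
revised: total = -29; count = 1; count = 4; [pos=0]; count = -21; [pos=1]; count = -46; [pos=2]; count = -71; [turn=2]; count = -355; [pos=0]; count = -380; [pos=1]; count = -405; [pos=2]; count = -430; [turn=3]; count = -2580; [pos=0]; count = -2605; [pos=1]; count = -2630; [pos=2]; count = -2655; [turn=4]; count = -18585; [pos=0]; count = -18610; [pos=1]; count = -18635; [pos=2]; count = -18660; [turn=5]; count = -149280; [pos=0]; count = -149305; [pos=1]; count = -149330; [pos=2]; count = -149355; count = 22306916025; return 22306916034
34899096978 and 22306916034 differ, so these are not the same function on this domain.
verdict: not equivalent; witness: base=-6, step=-4


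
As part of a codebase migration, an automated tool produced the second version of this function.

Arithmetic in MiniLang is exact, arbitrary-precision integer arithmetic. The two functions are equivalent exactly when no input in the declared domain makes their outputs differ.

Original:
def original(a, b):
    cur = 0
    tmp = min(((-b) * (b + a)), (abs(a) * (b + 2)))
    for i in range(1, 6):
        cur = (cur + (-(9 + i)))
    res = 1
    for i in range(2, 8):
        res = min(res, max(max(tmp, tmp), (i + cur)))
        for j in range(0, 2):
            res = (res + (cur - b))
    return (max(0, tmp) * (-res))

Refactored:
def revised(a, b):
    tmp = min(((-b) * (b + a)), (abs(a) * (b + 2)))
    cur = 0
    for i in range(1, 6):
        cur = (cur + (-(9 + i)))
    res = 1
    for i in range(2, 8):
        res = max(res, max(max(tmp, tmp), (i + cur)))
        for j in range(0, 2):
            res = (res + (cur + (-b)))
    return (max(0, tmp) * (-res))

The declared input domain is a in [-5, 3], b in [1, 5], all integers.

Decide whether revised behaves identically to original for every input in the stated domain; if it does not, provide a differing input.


Run the pair on a=-5, b=1.
original: cur = 0; tmp = 4; [i=1]; cur = -10; [i=2]; cur = -21; [i=3]; cur = -33; [i=4]; cur = -46; [i=5]; cur = -60; res = 1; [i=2]; res = 1; [j=0]; res = -60; [j=1]; res = -121; [i=3]; res = -121; [j=0]; res = -182; [j=1]; res = -243; [i=4]; res = -243; [j=0]; res = -304; [j=1]; res = -365; [i=5]; res = -365; [j=0]; res = -426; [j=1]; res = -487; [i=6]; res = -487; [j=0]; res = -548; [j=1]; res = -609; [i=7]; res = -609; [j=0]; res = -670; [j=1]; res = -731; return 2924
revised: tmp = 4; cur = 0; [i=1]; cur = -10; [i=2]; cur = -21; [i=3]; cur = -33; [i=4]; cur = -46; [i=5]; cur = -60; res = 1; [i=2]; res = 4; [j=0]; res = -57; [j=1]; res = -118; [i=3]; res = 4; [j=0]; res = -57; [j=1]; res = -118; [i=4]; res = 4; [j=0]; res = -57; [j=1]; res = -118; [i=5]; res = 4; [j=0]; res = -57; [j=1]; res = -118; [i=6]; res = 4; [j=0]; res = -57; [j=1]; res = -118; [i=7]; res = 4; [j=0]; res = -57; [j=1]; res = -118; return 472
2924 != 472, so the rewrite changes behavior.
verdict: not equivalent; witness: a=-5, b=1


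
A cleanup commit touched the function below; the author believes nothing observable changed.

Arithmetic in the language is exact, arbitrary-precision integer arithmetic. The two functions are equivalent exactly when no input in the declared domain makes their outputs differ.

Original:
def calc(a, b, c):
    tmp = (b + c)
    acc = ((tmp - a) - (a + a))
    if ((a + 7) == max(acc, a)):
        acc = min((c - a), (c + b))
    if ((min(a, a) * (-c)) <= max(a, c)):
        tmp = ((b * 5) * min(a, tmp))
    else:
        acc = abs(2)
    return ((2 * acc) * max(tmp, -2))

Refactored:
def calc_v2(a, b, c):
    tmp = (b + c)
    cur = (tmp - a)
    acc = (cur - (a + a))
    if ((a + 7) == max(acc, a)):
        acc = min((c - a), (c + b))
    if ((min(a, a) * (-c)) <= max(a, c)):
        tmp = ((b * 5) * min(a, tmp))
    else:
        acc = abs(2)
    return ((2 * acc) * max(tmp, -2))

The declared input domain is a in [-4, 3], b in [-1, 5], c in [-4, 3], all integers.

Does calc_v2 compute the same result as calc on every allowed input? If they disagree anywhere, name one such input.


Side by side, the visible changes include: statement counts differ, local variable names differ.
Tracing a=-2, b=-1, c=2: calc: tmp becomes 1; next acc becomes 7; next ((a + 7) == max(acc, a)) evaluates to false; next ((min(a, a) * (-c)) <= max(a, c)) evaluates to false; next acc becomes 2; next final value 4 | calc_v2: tmp becomes 1; next cur becomes 3; next acc becomes 7; next ((a + 7) == max(acc, a)) evaluates to false; next ((min(a, a) * (-c)) <= max(a, c)) evaluates to false; next acc becomes 2; next final value 4 — matching result 4.
Sweeping the whole domain (448 inputs) finds no disagreement.
verdict: equivalent


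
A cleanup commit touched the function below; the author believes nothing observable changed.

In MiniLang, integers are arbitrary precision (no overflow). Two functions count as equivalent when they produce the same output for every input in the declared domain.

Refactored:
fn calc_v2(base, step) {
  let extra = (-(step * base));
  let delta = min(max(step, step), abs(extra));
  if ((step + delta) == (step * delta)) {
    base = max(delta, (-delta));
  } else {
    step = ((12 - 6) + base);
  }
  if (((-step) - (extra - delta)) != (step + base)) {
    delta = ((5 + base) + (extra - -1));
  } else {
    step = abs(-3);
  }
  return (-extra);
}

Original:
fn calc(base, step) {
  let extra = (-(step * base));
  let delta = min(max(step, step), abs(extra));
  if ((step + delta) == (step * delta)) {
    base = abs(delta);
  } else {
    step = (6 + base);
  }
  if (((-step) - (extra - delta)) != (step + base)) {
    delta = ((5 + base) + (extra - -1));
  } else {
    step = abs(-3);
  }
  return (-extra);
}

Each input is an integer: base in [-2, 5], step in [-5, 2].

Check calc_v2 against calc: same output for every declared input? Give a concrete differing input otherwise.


Behavior is preserved: although min/max/abs usage differs; arithmetic usage differs; constant usage differs, the outputs never diverge.
As a probe, take base=4, step=2: calc runs extra becomes -8; next delta becomes 2; next ((step + delta) == (step * delta)) evaluates to true; next base becomes 2; next (((-step) - (extra - delta)) != (step + base)) evaluates to true; next delta becomes 0; next final value 8; calc_v2 runs extra becomes -8; next delta becomes 2; next ((step + delta) == (step * delta)) evaluates to true; next base becomes 2; next (((-step) - (extra - delta)) != (step + base)) evaluates to true; next delta becomes 0; next final value 8; both end at 8.
An exhaustive pass over the 64 declared inputs shows identical outputs.
verdict: equivalent


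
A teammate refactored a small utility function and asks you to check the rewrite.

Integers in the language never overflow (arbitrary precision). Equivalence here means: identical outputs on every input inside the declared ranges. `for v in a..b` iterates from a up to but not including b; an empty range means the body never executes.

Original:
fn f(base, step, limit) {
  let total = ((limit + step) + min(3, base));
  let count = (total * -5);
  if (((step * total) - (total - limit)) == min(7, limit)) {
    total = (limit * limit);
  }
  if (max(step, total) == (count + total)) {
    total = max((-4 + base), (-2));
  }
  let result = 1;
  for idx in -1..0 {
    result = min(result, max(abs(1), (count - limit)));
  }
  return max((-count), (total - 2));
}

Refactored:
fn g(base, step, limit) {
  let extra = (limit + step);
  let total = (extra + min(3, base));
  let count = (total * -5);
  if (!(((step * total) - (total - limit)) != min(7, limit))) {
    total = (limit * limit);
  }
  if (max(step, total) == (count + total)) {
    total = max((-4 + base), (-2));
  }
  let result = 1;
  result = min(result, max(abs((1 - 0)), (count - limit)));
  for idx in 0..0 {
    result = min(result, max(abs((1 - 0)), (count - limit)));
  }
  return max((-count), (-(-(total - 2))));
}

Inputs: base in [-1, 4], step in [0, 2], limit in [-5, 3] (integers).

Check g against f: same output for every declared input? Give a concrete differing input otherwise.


Differences: comparison usage differs; statement counts differ; arithmetic usage differs; boolean connective usage differs; local variable names differ; min/max/abs usage differs; loop structure differs; constant usage differs — yet all 162 inputs agree.
verdict: equivalent


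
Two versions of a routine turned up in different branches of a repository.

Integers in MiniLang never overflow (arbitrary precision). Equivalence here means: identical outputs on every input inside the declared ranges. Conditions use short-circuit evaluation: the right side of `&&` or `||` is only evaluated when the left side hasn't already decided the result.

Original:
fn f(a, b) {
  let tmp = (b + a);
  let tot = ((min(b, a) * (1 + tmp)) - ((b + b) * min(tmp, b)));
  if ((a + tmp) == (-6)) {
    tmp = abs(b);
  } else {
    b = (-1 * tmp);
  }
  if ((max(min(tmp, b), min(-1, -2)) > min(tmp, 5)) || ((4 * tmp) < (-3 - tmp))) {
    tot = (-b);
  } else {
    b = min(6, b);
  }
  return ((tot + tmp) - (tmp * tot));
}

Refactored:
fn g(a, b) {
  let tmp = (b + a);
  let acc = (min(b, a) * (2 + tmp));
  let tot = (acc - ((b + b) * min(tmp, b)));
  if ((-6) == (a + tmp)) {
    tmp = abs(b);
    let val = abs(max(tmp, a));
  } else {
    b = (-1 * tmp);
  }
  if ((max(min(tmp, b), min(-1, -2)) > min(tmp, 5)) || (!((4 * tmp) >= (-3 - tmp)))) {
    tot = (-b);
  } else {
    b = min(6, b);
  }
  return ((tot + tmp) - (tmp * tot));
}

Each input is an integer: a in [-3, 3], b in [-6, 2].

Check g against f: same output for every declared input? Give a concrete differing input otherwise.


Evaluate both at a=-3, b=0.
f: tmp := -3 | tot := 6 | ((a + tmp) == (-6)): true | tmp := 0 | ((max(min(tmp, b), min(-1, -2)) > min(tmp, 5)) || ((4 * tmp) < (-3 - tmp))): false | b := 0 | result 6
g: tmp := -3 | acc := 3 | tot := 3 | ((-6) == (a + tmp)): true | tmp := 0 | val := 0 | ((max(min(tmp, b), min(-1, -2)) > min(tmp, 5)) || (!((4 * tmp) >= (-3 - tmp)))): false | b := 0 | result 3
6 against 3: the behavior changed.
verdict: not equivalent; witness: a=-3, b=0


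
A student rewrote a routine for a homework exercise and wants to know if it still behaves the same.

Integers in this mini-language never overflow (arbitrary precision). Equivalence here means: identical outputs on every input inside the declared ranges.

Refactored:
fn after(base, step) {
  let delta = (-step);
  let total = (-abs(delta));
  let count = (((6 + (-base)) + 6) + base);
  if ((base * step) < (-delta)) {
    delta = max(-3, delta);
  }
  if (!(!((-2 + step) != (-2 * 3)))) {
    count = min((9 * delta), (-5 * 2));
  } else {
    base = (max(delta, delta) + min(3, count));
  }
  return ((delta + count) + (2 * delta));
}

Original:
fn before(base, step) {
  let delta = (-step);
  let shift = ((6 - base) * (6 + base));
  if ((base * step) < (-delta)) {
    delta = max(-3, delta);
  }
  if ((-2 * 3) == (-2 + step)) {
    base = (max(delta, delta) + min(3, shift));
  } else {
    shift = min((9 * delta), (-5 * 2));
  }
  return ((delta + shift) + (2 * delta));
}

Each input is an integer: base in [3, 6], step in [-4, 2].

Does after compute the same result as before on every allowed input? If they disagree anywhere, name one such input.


There is a counterexample at base=3, step=-4: 39 on one side, 24 on the other.
before: delta=4, then shift=27, then ((base * step) < (-delta)) is true, then delta=4, then ((-2 * 3) == (-2 + step)) is true, then base=7, then returns 39
after: delta=4, then total=-4, then count=12, then ((base * step) < (-delta)) is true, then delta=4, then (!(!((-2 + step) != (-2 * 3)))) is false, then base=7, then returns 24
verdict: not equivalent; witness: base=3, step=-4


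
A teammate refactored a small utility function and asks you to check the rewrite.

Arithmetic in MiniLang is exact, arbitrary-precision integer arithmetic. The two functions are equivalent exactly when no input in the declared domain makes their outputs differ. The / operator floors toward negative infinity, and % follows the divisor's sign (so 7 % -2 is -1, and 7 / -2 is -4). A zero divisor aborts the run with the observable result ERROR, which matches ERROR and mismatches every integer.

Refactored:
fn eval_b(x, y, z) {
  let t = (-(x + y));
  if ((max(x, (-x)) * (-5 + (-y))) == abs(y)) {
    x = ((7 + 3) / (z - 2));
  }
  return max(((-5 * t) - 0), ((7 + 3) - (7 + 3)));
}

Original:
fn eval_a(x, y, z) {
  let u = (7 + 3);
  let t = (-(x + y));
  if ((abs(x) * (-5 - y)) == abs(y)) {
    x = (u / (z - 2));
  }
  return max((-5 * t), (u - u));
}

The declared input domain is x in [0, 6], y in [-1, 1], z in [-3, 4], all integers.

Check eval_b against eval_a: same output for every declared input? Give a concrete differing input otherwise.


Equivalent — the differences include min/max/abs usage differs; also local variable names differ; also arithmetic usage differs; also statement counts differ; also constant usage differs, yet no declared input distinguishes the two.
As a probe, take x=0, y=1, z=-2: eval_a runs u becomes 10; next t becomes -1; next ((abs(x) * (-5 - y)) == abs(y)) evaluates to false; next final value 5; eval_b runs t becomes -1; next ((max(x, (-x)) * (-5 + (-y))) == abs(y)) evaluates to false; next final value 5; both end at 5.
Checked all 168 inputs in the declared domain: the outputs agree on every one.
verdict: equivalent


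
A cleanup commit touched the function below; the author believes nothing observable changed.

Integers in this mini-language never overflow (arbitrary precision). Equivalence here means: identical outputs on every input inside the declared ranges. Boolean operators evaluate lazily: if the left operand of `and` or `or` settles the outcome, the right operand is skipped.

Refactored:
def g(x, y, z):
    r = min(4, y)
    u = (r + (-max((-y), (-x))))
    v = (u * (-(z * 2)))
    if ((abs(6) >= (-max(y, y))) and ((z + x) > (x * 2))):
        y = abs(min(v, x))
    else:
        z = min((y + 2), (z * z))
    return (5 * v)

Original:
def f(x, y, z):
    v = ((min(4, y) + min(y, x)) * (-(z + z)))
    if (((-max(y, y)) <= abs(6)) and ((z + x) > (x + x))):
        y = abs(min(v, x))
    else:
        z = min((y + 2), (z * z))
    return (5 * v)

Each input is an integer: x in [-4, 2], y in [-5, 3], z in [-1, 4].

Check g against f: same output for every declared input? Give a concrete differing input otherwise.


Behavior is preserved: although local variable names differ; comparison usage differs; min/max/abs usage differs; constant usage differs; arithmetic usage differs; statement counts differ, the outputs never diverge.
Tracing x=-1, y=-5, z=2: f: v = 40; (((-max(y, y)) <= abs(6)) and ((z + x) > (x + x))) -> true; y = 1; return 200 | g: r = -5; u = -10; v = 40; ((abs(6) >= (-max(y, y))) and ((z + x) > (x * 2))) -> true; y = 1; return 200 — matching result 200.
Sweeping the whole domain (378 inputs) finds no disagreement.
verdict: equivalent


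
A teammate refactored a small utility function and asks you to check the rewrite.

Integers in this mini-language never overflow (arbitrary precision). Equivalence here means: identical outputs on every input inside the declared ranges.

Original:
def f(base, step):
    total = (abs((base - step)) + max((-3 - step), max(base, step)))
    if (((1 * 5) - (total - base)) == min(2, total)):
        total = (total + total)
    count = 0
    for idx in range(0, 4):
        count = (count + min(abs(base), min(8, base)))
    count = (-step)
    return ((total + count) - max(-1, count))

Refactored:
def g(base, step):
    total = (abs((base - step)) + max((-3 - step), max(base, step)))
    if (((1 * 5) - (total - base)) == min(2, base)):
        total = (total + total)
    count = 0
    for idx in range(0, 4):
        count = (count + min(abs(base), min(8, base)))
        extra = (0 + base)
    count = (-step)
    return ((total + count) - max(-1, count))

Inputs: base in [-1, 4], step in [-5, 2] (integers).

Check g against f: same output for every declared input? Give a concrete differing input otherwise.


Not equivalent: base=-1, step=-3 separates them (4 vs 2).
f: total := 2 | (((1 * 5) - (total - base)) == min(2, total)): true | total := 4 | count := 0 | iter idx=0: | count := -1 | iter idx=1: | count := -2 | iter idx=2: | count := -3 | iter idx=3: | count := -4 | count := 3 | result 4
g: total := 2 | (((1 * 5) - (total - base)) == min(2, base)): false | count := 0 | iter idx=0: | count := -1 | extra := -1 | iter idx=1: | count := -2 | extra := -1 | iter idx=2: | count := -3 | extra := -1 | iter idx=3: | count := -4 | extra := -1 | count := 3 | result 2
verdict: not equivalent; witness: base=-1, step=-3


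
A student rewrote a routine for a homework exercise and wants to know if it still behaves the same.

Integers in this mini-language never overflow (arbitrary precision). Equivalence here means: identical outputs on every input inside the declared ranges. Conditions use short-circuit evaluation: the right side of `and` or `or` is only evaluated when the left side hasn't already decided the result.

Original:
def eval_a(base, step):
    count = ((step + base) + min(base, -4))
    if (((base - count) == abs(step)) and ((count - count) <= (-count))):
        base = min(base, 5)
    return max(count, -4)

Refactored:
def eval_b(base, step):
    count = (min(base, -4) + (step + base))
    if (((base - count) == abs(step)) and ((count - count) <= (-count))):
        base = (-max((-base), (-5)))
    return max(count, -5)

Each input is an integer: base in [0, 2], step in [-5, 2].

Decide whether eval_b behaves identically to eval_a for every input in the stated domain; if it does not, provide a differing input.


Evaluate both at base=0, step=-5.
eval_a: count := -9 | (((base - count) == abs(step)) and ((count - count) <= (-count))): false | result -4
eval_b: count := -9 | (((base - count) == abs(step)) and ((count - count) <= (-count))): false | result -5
-4 against -5: the behavior changed.
verdict: not equivalent; witness: base=0, step=-5


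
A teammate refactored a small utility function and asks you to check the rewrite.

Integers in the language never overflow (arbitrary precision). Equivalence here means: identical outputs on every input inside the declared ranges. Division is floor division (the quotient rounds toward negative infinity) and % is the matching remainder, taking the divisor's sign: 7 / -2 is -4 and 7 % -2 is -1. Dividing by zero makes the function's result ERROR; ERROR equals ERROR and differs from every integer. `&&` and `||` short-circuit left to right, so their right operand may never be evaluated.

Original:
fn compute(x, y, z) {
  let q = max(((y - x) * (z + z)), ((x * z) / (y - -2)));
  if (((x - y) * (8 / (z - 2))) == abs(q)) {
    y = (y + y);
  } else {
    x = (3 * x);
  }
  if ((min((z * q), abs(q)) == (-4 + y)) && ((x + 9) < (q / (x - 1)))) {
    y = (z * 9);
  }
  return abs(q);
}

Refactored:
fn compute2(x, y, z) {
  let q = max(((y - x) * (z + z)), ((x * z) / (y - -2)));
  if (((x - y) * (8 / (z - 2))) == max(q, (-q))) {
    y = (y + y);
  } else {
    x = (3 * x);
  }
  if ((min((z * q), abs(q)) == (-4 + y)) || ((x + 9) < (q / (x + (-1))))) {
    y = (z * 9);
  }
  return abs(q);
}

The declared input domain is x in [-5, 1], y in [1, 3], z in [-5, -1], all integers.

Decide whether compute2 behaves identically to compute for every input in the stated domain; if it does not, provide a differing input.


These are not equivalent — on x=1, y=1, z=-5 the outputs split (0 vs ERROR).
compute: q=0, then (((x - y) * (8 / (z - 2))) == abs(q)) is true, then y=2, then ((min((z * q), abs(q)) == (-4 + y)) && ((x + 9) < (q / (x - 1)))) is false, then returns 0
compute2: q=0, then (((x - y) * (8 / (z - 2))) == max(q, (-q))) is true, then y=2, then a zero divisor aborts: ERROR
verdict: not equivalent; witness: x=1, y=1, z=-5


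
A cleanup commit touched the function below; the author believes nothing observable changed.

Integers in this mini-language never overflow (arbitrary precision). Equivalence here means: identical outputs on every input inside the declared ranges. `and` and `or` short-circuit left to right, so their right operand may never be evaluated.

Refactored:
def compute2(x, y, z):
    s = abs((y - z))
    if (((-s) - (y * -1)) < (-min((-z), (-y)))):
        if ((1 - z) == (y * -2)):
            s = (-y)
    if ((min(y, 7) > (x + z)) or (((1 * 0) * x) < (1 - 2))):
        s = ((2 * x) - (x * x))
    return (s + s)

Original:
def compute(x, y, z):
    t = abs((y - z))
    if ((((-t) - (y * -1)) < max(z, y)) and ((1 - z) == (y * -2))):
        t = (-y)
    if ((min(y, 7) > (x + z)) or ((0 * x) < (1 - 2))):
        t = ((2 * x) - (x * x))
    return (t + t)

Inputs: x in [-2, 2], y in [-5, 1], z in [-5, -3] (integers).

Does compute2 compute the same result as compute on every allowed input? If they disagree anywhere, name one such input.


Reading the diff, among the changes: local variable names differ, statement counts differ, arithmetic usage differs, branching structure differs, min/max/abs usage differs, boolean connective usage differs, constant usage differs.
Spot check at x=0, y=-5, z=-5 — compute: t=0, then ((((-t) - (y * -1)) < max(z, y)) and ((1 - z) == (y * -2))) is false, then ((min(y, 7) > (x + z)) or ((0 * x) < (1 - 2))) is false, then returns 0. compute2: s=0, then (((-s) - (y * -1)) < (-min((-z), (-y)))) is false, then ((min(y, 7) > (x + z)) or (((1 * 0) * x) < (1 - 2))) is false, then returns 0. Both give 0.
Across all 105 domain points the two functions coincide.
verdict: equivalent
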